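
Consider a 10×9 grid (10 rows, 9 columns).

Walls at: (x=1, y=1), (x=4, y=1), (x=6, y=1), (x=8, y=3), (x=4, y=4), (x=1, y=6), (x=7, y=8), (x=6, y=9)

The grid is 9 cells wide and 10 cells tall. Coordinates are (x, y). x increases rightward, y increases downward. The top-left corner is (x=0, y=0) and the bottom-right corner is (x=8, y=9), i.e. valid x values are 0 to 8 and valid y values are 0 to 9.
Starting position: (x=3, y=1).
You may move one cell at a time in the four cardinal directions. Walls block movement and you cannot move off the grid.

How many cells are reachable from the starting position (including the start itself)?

Answer: Reachable cells: 82

Derivation:
BFS flood-fill from (x=3, y=1):
  Distance 0: (x=3, y=1)
  Distance 1: (x=3, y=0), (x=2, y=1), (x=3, y=2)
  Distance 2: (x=2, y=0), (x=4, y=0), (x=2, y=2), (x=4, y=2), (x=3, y=3)
  Distance 3: (x=1, y=0), (x=5, y=0), (x=1, y=2), (x=5, y=2), (x=2, y=3), (x=4, y=3), (x=3, y=4)
  Distance 4: (x=0, y=0), (x=6, y=0), (x=5, y=1), (x=0, y=2), (x=6, y=2), (x=1, y=3), (x=5, y=3), (x=2, y=4), (x=3, y=5)
  Distance 5: (x=7, y=0), (x=0, y=1), (x=7, y=2), (x=0, y=3), (x=6, y=3), (x=1, y=4), (x=5, y=4), (x=2, y=5), (x=4, y=5), (x=3, y=6)
  Distance 6: (x=8, y=0), (x=7, y=1), (x=8, y=2), (x=7, y=3), (x=0, y=4), (x=6, y=4), (x=1, y=5), (x=5, y=5), (x=2, y=6), (x=4, y=6), (x=3, y=7)
  Distance 7: (x=8, y=1), (x=7, y=4), (x=0, y=5), (x=6, y=5), (x=5, y=6), (x=2, y=7), (x=4, y=7), (x=3, y=8)
  Distance 8: (x=8, y=4), (x=7, y=5), (x=0, y=6), (x=6, y=6), (x=1, y=7), (x=5, y=7), (x=2, y=8), (x=4, y=8), (x=3, y=9)
  Distance 9: (x=8, y=5), (x=7, y=6), (x=0, y=7), (x=6, y=7), (x=1, y=8), (x=5, y=8), (x=2, y=9), (x=4, y=9)
  Distance 10: (x=8, y=6), (x=7, y=7), (x=0, y=8), (x=6, y=8), (x=1, y=9), (x=5, y=9)
  Distance 11: (x=8, y=7), (x=0, y=9)
  Distance 12: (x=8, y=8)
  Distance 13: (x=8, y=9)
  Distance 14: (x=7, y=9)
Total reachable: 82 (grid has 82 open cells total)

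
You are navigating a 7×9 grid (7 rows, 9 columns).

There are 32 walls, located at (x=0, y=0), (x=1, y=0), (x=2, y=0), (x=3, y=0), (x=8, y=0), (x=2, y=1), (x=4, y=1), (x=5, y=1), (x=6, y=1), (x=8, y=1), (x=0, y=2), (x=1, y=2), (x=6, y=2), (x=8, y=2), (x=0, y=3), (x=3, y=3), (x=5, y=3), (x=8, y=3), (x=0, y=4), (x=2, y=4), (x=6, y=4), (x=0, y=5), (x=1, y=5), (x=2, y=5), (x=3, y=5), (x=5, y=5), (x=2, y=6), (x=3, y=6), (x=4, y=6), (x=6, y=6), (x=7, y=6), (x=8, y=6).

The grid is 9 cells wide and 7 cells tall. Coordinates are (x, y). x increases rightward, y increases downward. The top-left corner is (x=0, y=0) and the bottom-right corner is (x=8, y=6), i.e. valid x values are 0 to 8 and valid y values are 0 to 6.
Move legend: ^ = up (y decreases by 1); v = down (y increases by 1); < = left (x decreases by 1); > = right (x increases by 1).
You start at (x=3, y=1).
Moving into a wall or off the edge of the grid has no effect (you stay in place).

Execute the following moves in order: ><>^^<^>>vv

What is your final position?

Start: (x=3, y=1)
  > (right): blocked, stay at (x=3, y=1)
  < (left): blocked, stay at (x=3, y=1)
  > (right): blocked, stay at (x=3, y=1)
  ^ (up): blocked, stay at (x=3, y=1)
  ^ (up): blocked, stay at (x=3, y=1)
  < (left): blocked, stay at (x=3, y=1)
  ^ (up): blocked, stay at (x=3, y=1)
  > (right): blocked, stay at (x=3, y=1)
  > (right): blocked, stay at (x=3, y=1)
  v (down): (x=3, y=1) -> (x=3, y=2)
  v (down): blocked, stay at (x=3, y=2)
Final: (x=3, y=2)

Answer: Final position: (x=3, y=2)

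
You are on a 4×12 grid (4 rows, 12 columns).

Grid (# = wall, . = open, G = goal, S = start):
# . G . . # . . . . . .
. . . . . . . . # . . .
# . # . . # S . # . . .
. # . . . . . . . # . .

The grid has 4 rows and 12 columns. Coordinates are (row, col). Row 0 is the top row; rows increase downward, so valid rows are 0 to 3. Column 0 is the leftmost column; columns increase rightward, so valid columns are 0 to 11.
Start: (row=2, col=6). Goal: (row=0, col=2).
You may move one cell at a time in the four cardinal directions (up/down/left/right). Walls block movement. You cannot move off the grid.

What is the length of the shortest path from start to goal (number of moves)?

Answer: Shortest path length: 6

Derivation:
BFS from (row=2, col=6) until reaching (row=0, col=2):
  Distance 0: (row=2, col=6)
  Distance 1: (row=1, col=6), (row=2, col=7), (row=3, col=6)
  Distance 2: (row=0, col=6), (row=1, col=5), (row=1, col=7), (row=3, col=5), (row=3, col=7)
  Distance 3: (row=0, col=7), (row=1, col=4), (row=3, col=4), (row=3, col=8)
  Distance 4: (row=0, col=4), (row=0, col=8), (row=1, col=3), (row=2, col=4), (row=3, col=3)
  Distance 5: (row=0, col=3), (row=0, col=9), (row=1, col=2), (row=2, col=3), (row=3, col=2)
  Distance 6: (row=0, col=2), (row=0, col=10), (row=1, col=1), (row=1, col=9)  <- goal reached here
One shortest path (6 moves): (row=2, col=6) -> (row=1, col=6) -> (row=1, col=5) -> (row=1, col=4) -> (row=1, col=3) -> (row=1, col=2) -> (row=0, col=2)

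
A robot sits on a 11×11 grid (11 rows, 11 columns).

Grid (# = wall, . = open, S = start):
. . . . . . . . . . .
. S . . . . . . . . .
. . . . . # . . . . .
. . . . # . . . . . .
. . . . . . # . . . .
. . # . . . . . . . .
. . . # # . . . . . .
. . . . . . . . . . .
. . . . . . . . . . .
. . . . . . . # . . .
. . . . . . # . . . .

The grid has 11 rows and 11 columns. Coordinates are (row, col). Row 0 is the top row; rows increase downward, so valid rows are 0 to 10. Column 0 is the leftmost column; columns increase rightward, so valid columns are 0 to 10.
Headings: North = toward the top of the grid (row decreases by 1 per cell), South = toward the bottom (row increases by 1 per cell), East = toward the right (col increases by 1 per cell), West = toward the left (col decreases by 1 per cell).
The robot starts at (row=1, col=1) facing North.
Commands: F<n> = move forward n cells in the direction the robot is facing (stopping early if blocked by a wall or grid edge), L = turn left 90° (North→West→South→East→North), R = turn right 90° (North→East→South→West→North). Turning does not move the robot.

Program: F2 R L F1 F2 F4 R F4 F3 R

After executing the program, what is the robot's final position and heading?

Start: (row=1, col=1), facing North
  F2: move forward 1/2 (blocked), now at (row=0, col=1)
  R: turn right, now facing East
  L: turn left, now facing North
  F1: move forward 0/1 (blocked), now at (row=0, col=1)
  F2: move forward 0/2 (blocked), now at (row=0, col=1)
  F4: move forward 0/4 (blocked), now at (row=0, col=1)
  R: turn right, now facing East
  F4: move forward 4, now at (row=0, col=5)
  F3: move forward 3, now at (row=0, col=8)
  R: turn right, now facing South
Final: (row=0, col=8), facing South

Answer: Final position: (row=0, col=8), facing South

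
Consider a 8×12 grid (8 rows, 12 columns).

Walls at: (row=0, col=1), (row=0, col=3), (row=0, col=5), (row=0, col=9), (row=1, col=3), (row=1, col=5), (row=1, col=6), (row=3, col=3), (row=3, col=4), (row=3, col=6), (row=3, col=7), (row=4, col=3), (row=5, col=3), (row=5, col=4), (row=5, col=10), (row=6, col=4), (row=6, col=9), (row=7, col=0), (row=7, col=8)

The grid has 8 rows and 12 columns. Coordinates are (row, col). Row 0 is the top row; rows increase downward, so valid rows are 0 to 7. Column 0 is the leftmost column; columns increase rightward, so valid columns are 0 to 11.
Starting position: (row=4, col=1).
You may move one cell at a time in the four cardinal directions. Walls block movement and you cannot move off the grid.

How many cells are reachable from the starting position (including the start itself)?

Answer: Reachable cells: 77

Derivation:
BFS flood-fill from (row=4, col=1):
  Distance 0: (row=4, col=1)
  Distance 1: (row=3, col=1), (row=4, col=0), (row=4, col=2), (row=5, col=1)
  Distance 2: (row=2, col=1), (row=3, col=0), (row=3, col=2), (row=5, col=0), (row=5, col=2), (row=6, col=1)
  Distance 3: (row=1, col=1), (row=2, col=0), (row=2, col=2), (row=6, col=0), (row=6, col=2), (row=7, col=1)
  Distance 4: (row=1, col=0), (row=1, col=2), (row=2, col=3), (row=6, col=3), (row=7, col=2)
  Distance 5: (row=0, col=0), (row=0, col=2), (row=2, col=4), (row=7, col=3)
  Distance 6: (row=1, col=4), (row=2, col=5), (row=7, col=4)
  Distance 7: (row=0, col=4), (row=2, col=6), (row=3, col=5), (row=7, col=5)
  Distance 8: (row=2, col=7), (row=4, col=5), (row=6, col=5), (row=7, col=6)
  Distance 9: (row=1, col=7), (row=2, col=8), (row=4, col=4), (row=4, col=6), (row=5, col=5), (row=6, col=6), (row=7, col=7)
  Distance 10: (row=0, col=7), (row=1, col=8), (row=2, col=9), (row=3, col=8), (row=4, col=7), (row=5, col=6), (row=6, col=7)
  Distance 11: (row=0, col=6), (row=0, col=8), (row=1, col=9), (row=2, col=10), (row=3, col=9), (row=4, col=8), (row=5, col=7), (row=6, col=8)
  Distance 12: (row=1, col=10), (row=2, col=11), (row=3, col=10), (row=4, col=9), (row=5, col=8)
  Distance 13: (row=0, col=10), (row=1, col=11), (row=3, col=11), (row=4, col=10), (row=5, col=9)
  Distance 14: (row=0, col=11), (row=4, col=11)
  Distance 15: (row=5, col=11)
  Distance 16: (row=6, col=11)
  Distance 17: (row=6, col=10), (row=7, col=11)
  Distance 18: (row=7, col=10)
  Distance 19: (row=7, col=9)
Total reachable: 77 (grid has 77 open cells total)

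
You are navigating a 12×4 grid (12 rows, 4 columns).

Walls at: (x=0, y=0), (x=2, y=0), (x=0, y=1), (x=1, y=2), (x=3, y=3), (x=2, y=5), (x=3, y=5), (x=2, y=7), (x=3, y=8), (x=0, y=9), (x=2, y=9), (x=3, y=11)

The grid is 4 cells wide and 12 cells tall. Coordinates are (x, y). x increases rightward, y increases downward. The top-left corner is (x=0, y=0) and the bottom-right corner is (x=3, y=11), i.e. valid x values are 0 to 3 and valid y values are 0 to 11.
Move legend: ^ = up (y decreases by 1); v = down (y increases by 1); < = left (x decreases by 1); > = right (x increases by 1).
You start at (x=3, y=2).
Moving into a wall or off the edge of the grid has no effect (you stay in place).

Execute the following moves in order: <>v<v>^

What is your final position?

Start: (x=3, y=2)
  < (left): (x=3, y=2) -> (x=2, y=2)
  > (right): (x=2, y=2) -> (x=3, y=2)
  v (down): blocked, stay at (x=3, y=2)
  < (left): (x=3, y=2) -> (x=2, y=2)
  v (down): (x=2, y=2) -> (x=2, y=3)
  > (right): blocked, stay at (x=2, y=3)
  ^ (up): (x=2, y=3) -> (x=2, y=2)
Final: (x=2, y=2)

Answer: Final position: (x=2, y=2)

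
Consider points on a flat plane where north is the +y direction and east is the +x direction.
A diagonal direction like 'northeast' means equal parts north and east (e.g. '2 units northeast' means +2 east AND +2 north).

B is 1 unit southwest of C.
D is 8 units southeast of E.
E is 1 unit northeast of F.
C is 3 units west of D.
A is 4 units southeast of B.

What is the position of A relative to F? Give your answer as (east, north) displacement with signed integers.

Place F at the origin (east=0, north=0).
  E is 1 unit northeast of F: delta (east=+1, north=+1); E at (east=1, north=1).
  D is 8 units southeast of E: delta (east=+8, north=-8); D at (east=9, north=-7).
  C is 3 units west of D: delta (east=-3, north=+0); C at (east=6, north=-7).
  B is 1 unit southwest of C: delta (east=-1, north=-1); B at (east=5, north=-8).
  A is 4 units southeast of B: delta (east=+4, north=-4); A at (east=9, north=-12).
Therefore A relative to F: (east=9, north=-12).

Answer: A is at (east=9, north=-12) relative to F.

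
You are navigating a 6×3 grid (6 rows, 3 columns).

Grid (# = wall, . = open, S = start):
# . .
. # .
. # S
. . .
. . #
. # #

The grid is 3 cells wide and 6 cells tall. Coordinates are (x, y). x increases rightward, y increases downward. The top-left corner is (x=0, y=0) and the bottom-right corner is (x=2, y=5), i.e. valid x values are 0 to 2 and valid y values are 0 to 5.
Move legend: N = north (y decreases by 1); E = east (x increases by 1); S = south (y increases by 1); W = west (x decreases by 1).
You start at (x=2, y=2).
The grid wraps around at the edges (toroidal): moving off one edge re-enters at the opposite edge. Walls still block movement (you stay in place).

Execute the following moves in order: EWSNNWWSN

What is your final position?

Answer: Final position: (x=2, y=1)

Derivation:
Start: (x=2, y=2)
  E (east): (x=2, y=2) -> (x=0, y=2)
  W (west): (x=0, y=2) -> (x=2, y=2)
  S (south): (x=2, y=2) -> (x=2, y=3)
  N (north): (x=2, y=3) -> (x=2, y=2)
  N (north): (x=2, y=2) -> (x=2, y=1)
  W (west): blocked, stay at (x=2, y=1)
  W (west): blocked, stay at (x=2, y=1)
  S (south): (x=2, y=1) -> (x=2, y=2)
  N (north): (x=2, y=2) -> (x=2, y=1)
Final: (x=2, y=1)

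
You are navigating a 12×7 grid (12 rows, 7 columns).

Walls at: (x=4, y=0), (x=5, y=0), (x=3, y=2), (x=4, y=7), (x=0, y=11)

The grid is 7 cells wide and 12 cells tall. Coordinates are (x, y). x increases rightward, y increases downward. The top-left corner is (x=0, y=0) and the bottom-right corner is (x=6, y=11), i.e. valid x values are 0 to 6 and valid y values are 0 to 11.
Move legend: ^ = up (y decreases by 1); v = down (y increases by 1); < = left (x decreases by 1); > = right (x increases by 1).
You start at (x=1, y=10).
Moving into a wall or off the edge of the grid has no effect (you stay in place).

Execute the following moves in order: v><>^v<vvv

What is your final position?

Start: (x=1, y=10)
  v (down): (x=1, y=10) -> (x=1, y=11)
  > (right): (x=1, y=11) -> (x=2, y=11)
  < (left): (x=2, y=11) -> (x=1, y=11)
  > (right): (x=1, y=11) -> (x=2, y=11)
  ^ (up): (x=2, y=11) -> (x=2, y=10)
  v (down): (x=2, y=10) -> (x=2, y=11)
  < (left): (x=2, y=11) -> (x=1, y=11)
  [×3]v (down): blocked, stay at (x=1, y=11)
Final: (x=1, y=11)

Answer: Final position: (x=1, y=11)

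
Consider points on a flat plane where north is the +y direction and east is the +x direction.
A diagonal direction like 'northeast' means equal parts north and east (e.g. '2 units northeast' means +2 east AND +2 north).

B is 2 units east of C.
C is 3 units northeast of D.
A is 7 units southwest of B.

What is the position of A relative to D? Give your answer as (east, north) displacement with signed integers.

Answer: A is at (east=-2, north=-4) relative to D.

Derivation:
Place D at the origin (east=0, north=0).
  C is 3 units northeast of D: delta (east=+3, north=+3); C at (east=3, north=3).
  B is 2 units east of C: delta (east=+2, north=+0); B at (east=5, north=3).
  A is 7 units southwest of B: delta (east=-7, north=-7); A at (east=-2, north=-4).
Therefore A relative to D: (east=-2, north=-4).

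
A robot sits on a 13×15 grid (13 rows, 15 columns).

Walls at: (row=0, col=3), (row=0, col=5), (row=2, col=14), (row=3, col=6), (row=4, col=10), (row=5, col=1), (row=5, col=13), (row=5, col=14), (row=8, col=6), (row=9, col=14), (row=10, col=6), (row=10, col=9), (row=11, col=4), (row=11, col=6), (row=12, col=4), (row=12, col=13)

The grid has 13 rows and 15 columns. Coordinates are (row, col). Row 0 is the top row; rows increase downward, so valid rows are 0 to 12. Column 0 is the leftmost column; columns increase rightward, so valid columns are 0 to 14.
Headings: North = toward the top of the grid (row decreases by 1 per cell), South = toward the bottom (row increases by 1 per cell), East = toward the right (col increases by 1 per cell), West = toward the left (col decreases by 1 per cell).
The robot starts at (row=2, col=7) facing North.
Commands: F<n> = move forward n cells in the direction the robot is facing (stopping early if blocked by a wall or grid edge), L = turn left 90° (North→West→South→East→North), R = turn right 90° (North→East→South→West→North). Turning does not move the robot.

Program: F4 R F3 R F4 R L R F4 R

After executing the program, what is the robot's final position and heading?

Answer: Final position: (row=3, col=7), facing North

Derivation:
Start: (row=2, col=7), facing North
  F4: move forward 2/4 (blocked), now at (row=0, col=7)
  R: turn right, now facing East
  F3: move forward 3, now at (row=0, col=10)
  R: turn right, now facing South
  F4: move forward 3/4 (blocked), now at (row=3, col=10)
  R: turn right, now facing West
  L: turn left, now facing South
  R: turn right, now facing West
  F4: move forward 3/4 (blocked), now at (row=3, col=7)
  R: turn right, now facing North
Final: (row=3, col=7), facing North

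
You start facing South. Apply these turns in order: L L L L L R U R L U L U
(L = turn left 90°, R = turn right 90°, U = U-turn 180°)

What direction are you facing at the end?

Start: South
  L (left (90° counter-clockwise)) -> East
  L (left (90° counter-clockwise)) -> North
  L (left (90° counter-clockwise)) -> West
  L (left (90° counter-clockwise)) -> South
  L (left (90° counter-clockwise)) -> East
  R (right (90° clockwise)) -> South
  U (U-turn (180°)) -> North
  R (right (90° clockwise)) -> East
  L (left (90° counter-clockwise)) -> North
  U (U-turn (180°)) -> South
  L (left (90° counter-clockwise)) -> East
  U (U-turn (180°)) -> West
Final: West

Answer: Final heading: West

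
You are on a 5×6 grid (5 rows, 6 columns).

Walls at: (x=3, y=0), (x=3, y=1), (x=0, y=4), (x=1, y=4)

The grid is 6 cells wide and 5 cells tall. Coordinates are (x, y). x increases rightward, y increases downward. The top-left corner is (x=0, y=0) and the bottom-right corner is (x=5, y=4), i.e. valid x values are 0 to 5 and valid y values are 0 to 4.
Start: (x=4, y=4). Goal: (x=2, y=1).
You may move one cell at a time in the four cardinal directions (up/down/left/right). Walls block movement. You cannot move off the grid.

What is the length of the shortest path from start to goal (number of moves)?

Answer: Shortest path length: 5

Derivation:
BFS from (x=4, y=4) until reaching (x=2, y=1):
  Distance 0: (x=4, y=4)
  Distance 1: (x=4, y=3), (x=3, y=4), (x=5, y=4)
  Distance 2: (x=4, y=2), (x=3, y=3), (x=5, y=3), (x=2, y=4)
  Distance 3: (x=4, y=1), (x=3, y=2), (x=5, y=2), (x=2, y=3)
  Distance 4: (x=4, y=0), (x=5, y=1), (x=2, y=2), (x=1, y=3)
  Distance 5: (x=5, y=0), (x=2, y=1), (x=1, y=2), (x=0, y=3)  <- goal reached here
One shortest path (5 moves): (x=4, y=4) -> (x=3, y=4) -> (x=2, y=4) -> (x=2, y=3) -> (x=2, y=2) -> (x=2, y=1)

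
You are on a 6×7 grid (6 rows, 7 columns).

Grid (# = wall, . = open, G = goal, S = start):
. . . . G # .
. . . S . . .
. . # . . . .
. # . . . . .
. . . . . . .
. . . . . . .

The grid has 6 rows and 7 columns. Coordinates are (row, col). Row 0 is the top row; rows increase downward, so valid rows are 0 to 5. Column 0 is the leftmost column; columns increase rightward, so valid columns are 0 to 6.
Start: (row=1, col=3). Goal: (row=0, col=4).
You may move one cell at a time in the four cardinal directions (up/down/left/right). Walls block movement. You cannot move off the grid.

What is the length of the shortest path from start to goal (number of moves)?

BFS from (row=1, col=3) until reaching (row=0, col=4):
  Distance 0: (row=1, col=3)
  Distance 1: (row=0, col=3), (row=1, col=2), (row=1, col=4), (row=2, col=3)
  Distance 2: (row=0, col=2), (row=0, col=4), (row=1, col=1), (row=1, col=5), (row=2, col=4), (row=3, col=3)  <- goal reached here
One shortest path (2 moves): (row=1, col=3) -> (row=1, col=4) -> (row=0, col=4)

Answer: Shortest path length: 2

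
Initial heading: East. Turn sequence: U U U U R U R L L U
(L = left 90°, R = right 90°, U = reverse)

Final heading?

Answer: Final heading: East

Derivation:
Start: East
  U (U-turn (180°)) -> West
  U (U-turn (180°)) -> East
  U (U-turn (180°)) -> West
  U (U-turn (180°)) -> East
  R (right (90° clockwise)) -> South
  U (U-turn (180°)) -> North
  R (right (90° clockwise)) -> East
  L (left (90° counter-clockwise)) -> North
  L (left (90° counter-clockwise)) -> West
  U (U-turn (180°)) -> East
Final: East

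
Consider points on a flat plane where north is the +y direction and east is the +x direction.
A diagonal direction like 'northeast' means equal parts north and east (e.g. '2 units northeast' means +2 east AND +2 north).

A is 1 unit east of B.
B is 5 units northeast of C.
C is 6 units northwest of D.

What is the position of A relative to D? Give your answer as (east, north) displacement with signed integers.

Place D at the origin (east=0, north=0).
  C is 6 units northwest of D: delta (east=-6, north=+6); C at (east=-6, north=6).
  B is 5 units northeast of C: delta (east=+5, north=+5); B at (east=-1, north=11).
  A is 1 unit east of B: delta (east=+1, north=+0); A at (east=0, north=11).
Therefore A relative to D: (east=0, north=11).

Answer: A is at (east=0, north=11) relative to D.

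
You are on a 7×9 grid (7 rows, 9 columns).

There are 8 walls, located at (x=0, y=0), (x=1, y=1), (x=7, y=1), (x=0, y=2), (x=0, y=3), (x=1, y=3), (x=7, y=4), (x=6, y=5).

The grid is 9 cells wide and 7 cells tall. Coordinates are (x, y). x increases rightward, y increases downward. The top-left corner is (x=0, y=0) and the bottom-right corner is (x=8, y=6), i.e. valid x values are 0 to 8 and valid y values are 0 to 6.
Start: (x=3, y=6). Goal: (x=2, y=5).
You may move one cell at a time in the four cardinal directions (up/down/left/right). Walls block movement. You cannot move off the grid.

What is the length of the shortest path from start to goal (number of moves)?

Answer: Shortest path length: 2

Derivation:
BFS from (x=3, y=6) until reaching (x=2, y=5):
  Distance 0: (x=3, y=6)
  Distance 1: (x=3, y=5), (x=2, y=6), (x=4, y=6)
  Distance 2: (x=3, y=4), (x=2, y=5), (x=4, y=5), (x=1, y=6), (x=5, y=6)  <- goal reached here
One shortest path (2 moves): (x=3, y=6) -> (x=2, y=6) -> (x=2, y=5)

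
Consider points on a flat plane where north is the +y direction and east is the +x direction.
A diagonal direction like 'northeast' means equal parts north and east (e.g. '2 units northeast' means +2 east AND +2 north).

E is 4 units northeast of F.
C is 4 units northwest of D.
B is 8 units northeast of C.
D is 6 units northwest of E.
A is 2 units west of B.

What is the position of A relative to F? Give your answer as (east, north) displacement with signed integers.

Answer: A is at (east=0, north=22) relative to F.

Derivation:
Place F at the origin (east=0, north=0).
  E is 4 units northeast of F: delta (east=+4, north=+4); E at (east=4, north=4).
  D is 6 units northwest of E: delta (east=-6, north=+6); D at (east=-2, north=10).
  C is 4 units northwest of D: delta (east=-4, north=+4); C at (east=-6, north=14).
  B is 8 units northeast of C: delta (east=+8, north=+8); B at (east=2, north=22).
  A is 2 units west of B: delta (east=-2, north=+0); A at (east=0, north=22).
Therefore A relative to F: (east=0, north=22).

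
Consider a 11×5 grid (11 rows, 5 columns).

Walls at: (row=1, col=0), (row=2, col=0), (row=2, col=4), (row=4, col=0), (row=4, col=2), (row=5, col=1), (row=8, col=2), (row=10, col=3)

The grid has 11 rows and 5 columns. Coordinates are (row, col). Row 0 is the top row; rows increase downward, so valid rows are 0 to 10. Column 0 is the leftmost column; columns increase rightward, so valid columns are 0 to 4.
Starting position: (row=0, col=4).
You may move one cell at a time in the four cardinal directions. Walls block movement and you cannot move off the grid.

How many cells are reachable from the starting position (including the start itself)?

BFS flood-fill from (row=0, col=4):
  Distance 0: (row=0, col=4)
  Distance 1: (row=0, col=3), (row=1, col=4)
  Distance 2: (row=0, col=2), (row=1, col=3)
  Distance 3: (row=0, col=1), (row=1, col=2), (row=2, col=3)
  Distance 4: (row=0, col=0), (row=1, col=1), (row=2, col=2), (row=3, col=3)
  Distance 5: (row=2, col=1), (row=3, col=2), (row=3, col=4), (row=4, col=3)
  Distance 6: (row=3, col=1), (row=4, col=4), (row=5, col=3)
  Distance 7: (row=3, col=0), (row=4, col=1), (row=5, col=2), (row=5, col=4), (row=6, col=3)
  Distance 8: (row=6, col=2), (row=6, col=4), (row=7, col=3)
  Distance 9: (row=6, col=1), (row=7, col=2), (row=7, col=4), (row=8, col=3)
  Distance 10: (row=6, col=0), (row=7, col=1), (row=8, col=4), (row=9, col=3)
  Distance 11: (row=5, col=0), (row=7, col=0), (row=8, col=1), (row=9, col=2), (row=9, col=4)
  Distance 12: (row=8, col=0), (row=9, col=1), (row=10, col=2), (row=10, col=4)
  Distance 13: (row=9, col=0), (row=10, col=1)
  Distance 14: (row=10, col=0)
Total reachable: 47 (grid has 47 open cells total)

Answer: Reachable cells: 47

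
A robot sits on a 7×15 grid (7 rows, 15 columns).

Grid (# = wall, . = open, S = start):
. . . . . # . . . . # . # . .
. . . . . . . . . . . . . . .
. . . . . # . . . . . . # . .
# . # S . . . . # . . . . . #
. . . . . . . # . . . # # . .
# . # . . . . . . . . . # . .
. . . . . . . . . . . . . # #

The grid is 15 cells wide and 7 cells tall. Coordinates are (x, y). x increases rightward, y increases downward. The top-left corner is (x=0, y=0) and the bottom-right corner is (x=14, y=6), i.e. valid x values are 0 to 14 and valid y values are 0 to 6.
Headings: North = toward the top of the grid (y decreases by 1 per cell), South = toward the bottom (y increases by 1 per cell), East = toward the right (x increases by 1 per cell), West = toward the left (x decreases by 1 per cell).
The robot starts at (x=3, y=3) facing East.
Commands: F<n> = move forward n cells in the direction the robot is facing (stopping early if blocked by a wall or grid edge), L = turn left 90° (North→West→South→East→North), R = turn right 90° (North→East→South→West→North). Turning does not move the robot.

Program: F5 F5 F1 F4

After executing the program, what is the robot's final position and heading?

Answer: Final position: (x=7, y=3), facing East

Derivation:
Start: (x=3, y=3), facing East
  F5: move forward 4/5 (blocked), now at (x=7, y=3)
  F5: move forward 0/5 (blocked), now at (x=7, y=3)
  F1: move forward 0/1 (blocked), now at (x=7, y=3)
  F4: move forward 0/4 (blocked), now at (x=7, y=3)
Final: (x=7, y=3), facing East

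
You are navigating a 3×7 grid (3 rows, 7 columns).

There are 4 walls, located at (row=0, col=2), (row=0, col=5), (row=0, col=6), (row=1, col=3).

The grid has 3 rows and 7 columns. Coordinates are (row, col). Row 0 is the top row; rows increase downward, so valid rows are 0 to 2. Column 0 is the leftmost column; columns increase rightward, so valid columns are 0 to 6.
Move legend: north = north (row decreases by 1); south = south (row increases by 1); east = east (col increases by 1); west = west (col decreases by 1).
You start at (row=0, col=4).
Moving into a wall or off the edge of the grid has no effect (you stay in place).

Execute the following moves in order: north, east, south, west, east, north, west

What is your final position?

Answer: Final position: (row=1, col=4)

Derivation:
Start: (row=0, col=4)
  north (north): blocked, stay at (row=0, col=4)
  east (east): blocked, stay at (row=0, col=4)
  south (south): (row=0, col=4) -> (row=1, col=4)
  west (west): blocked, stay at (row=1, col=4)
  east (east): (row=1, col=4) -> (row=1, col=5)
  north (north): blocked, stay at (row=1, col=5)
  west (west): (row=1, col=5) -> (row=1, col=4)
Final: (row=1, col=4)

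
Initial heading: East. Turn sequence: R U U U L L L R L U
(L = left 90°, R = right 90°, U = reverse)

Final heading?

Answer: Final heading: West

Derivation:
Start: East
  R (right (90° clockwise)) -> South
  U (U-turn (180°)) -> North
  U (U-turn (180°)) -> South
  U (U-turn (180°)) -> North
  L (left (90° counter-clockwise)) -> West
  L (left (90° counter-clockwise)) -> South
  L (left (90° counter-clockwise)) -> East
  R (right (90° clockwise)) -> South
  L (left (90° counter-clockwise)) -> East
  U (U-turn (180°)) -> West
Final: West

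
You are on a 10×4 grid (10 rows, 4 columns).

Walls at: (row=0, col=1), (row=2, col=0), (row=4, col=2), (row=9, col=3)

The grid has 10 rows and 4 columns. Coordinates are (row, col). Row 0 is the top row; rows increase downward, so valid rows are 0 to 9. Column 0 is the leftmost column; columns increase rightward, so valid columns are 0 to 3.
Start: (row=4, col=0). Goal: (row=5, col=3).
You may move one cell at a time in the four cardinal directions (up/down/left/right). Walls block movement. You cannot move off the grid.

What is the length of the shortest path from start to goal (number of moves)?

BFS from (row=4, col=0) until reaching (row=5, col=3):
  Distance 0: (row=4, col=0)
  Distance 1: (row=3, col=0), (row=4, col=1), (row=5, col=0)
  Distance 2: (row=3, col=1), (row=5, col=1), (row=6, col=0)
  Distance 3: (row=2, col=1), (row=3, col=2), (row=5, col=2), (row=6, col=1), (row=7, col=0)
  Distance 4: (row=1, col=1), (row=2, col=2), (row=3, col=3), (row=5, col=3), (row=6, col=2), (row=7, col=1), (row=8, col=0)  <- goal reached here
One shortest path (4 moves): (row=4, col=0) -> (row=4, col=1) -> (row=5, col=1) -> (row=5, col=2) -> (row=5, col=3)

Answer: Shortest path length: 4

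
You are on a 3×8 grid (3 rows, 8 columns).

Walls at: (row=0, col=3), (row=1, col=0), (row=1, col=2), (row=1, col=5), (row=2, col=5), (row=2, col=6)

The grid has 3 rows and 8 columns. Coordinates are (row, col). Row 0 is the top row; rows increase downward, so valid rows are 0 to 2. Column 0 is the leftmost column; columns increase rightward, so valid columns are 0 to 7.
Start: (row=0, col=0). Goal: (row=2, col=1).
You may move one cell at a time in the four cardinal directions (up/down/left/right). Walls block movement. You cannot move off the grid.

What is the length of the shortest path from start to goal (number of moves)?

BFS from (row=0, col=0) until reaching (row=2, col=1):
  Distance 0: (row=0, col=0)
  Distance 1: (row=0, col=1)
  Distance 2: (row=0, col=2), (row=1, col=1)
  Distance 3: (row=2, col=1)  <- goal reached here
One shortest path (3 moves): (row=0, col=0) -> (row=0, col=1) -> (row=1, col=1) -> (row=2, col=1)

Answer: Shortest path length: 3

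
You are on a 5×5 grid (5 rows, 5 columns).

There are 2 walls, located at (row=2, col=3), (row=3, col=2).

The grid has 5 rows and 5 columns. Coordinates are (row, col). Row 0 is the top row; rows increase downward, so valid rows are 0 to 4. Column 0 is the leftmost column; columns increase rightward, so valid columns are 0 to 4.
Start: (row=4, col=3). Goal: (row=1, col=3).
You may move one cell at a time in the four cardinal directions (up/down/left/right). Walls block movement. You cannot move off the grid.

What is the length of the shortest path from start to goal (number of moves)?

Answer: Shortest path length: 5

Derivation:
BFS from (row=4, col=3) until reaching (row=1, col=3):
  Distance 0: (row=4, col=3)
  Distance 1: (row=3, col=3), (row=4, col=2), (row=4, col=4)
  Distance 2: (row=3, col=4), (row=4, col=1)
  Distance 3: (row=2, col=4), (row=3, col=1), (row=4, col=0)
  Distance 4: (row=1, col=4), (row=2, col=1), (row=3, col=0)
  Distance 5: (row=0, col=4), (row=1, col=1), (row=1, col=3), (row=2, col=0), (row=2, col=2)  <- goal reached here
One shortest path (5 moves): (row=4, col=3) -> (row=4, col=4) -> (row=3, col=4) -> (row=2, col=4) -> (row=1, col=4) -> (row=1, col=3)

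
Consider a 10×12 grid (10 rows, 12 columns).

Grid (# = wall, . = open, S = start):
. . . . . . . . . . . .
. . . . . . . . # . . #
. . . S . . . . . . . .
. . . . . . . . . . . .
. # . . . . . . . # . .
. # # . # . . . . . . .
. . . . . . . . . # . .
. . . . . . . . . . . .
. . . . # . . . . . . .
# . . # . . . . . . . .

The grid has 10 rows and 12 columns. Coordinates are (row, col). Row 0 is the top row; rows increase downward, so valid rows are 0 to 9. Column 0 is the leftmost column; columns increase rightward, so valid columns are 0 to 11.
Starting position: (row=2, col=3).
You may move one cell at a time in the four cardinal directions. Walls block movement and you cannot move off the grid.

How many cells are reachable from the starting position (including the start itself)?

Answer: Reachable cells: 109

Derivation:
BFS flood-fill from (row=2, col=3):
  Distance 0: (row=2, col=3)
  Distance 1: (row=1, col=3), (row=2, col=2), (row=2, col=4), (row=3, col=3)
  Distance 2: (row=0, col=3), (row=1, col=2), (row=1, col=4), (row=2, col=1), (row=2, col=5), (row=3, col=2), (row=3, col=4), (row=4, col=3)
  Distance 3: (row=0, col=2), (row=0, col=4), (row=1, col=1), (row=1, col=5), (row=2, col=0), (row=2, col=6), (row=3, col=1), (row=3, col=5), (row=4, col=2), (row=4, col=4), (row=5, col=3)
  Distance 4: (row=0, col=1), (row=0, col=5), (row=1, col=0), (row=1, col=6), (row=2, col=7), (row=3, col=0), (row=3, col=6), (row=4, col=5), (row=6, col=3)
  Distance 5: (row=0, col=0), (row=0, col=6), (row=1, col=7), (row=2, col=8), (row=3, col=7), (row=4, col=0), (row=4, col=6), (row=5, col=5), (row=6, col=2), (row=6, col=4), (row=7, col=3)
  Distance 6: (row=0, col=7), (row=2, col=9), (row=3, col=8), (row=4, col=7), (row=5, col=0), (row=5, col=6), (row=6, col=1), (row=6, col=5), (row=7, col=2), (row=7, col=4), (row=8, col=3)
  Distance 7: (row=0, col=8), (row=1, col=9), (row=2, col=10), (row=3, col=9), (row=4, col=8), (row=5, col=7), (row=6, col=0), (row=6, col=6), (row=7, col=1), (row=7, col=5), (row=8, col=2)
  Distance 8: (row=0, col=9), (row=1, col=10), (row=2, col=11), (row=3, col=10), (row=5, col=8), (row=6, col=7), (row=7, col=0), (row=7, col=6), (row=8, col=1), (row=8, col=5), (row=9, col=2)
  Distance 9: (row=0, col=10), (row=3, col=11), (row=4, col=10), (row=5, col=9), (row=6, col=8), (row=7, col=7), (row=8, col=0), (row=8, col=6), (row=9, col=1), (row=9, col=5)
  Distance 10: (row=0, col=11), (row=4, col=11), (row=5, col=10), (row=7, col=8), (row=8, col=7), (row=9, col=4), (row=9, col=6)
  Distance 11: (row=5, col=11), (row=6, col=10), (row=7, col=9), (row=8, col=8), (row=9, col=7)
  Distance 12: (row=6, col=11), (row=7, col=10), (row=8, col=9), (row=9, col=8)
  Distance 13: (row=7, col=11), (row=8, col=10), (row=9, col=9)
  Distance 14: (row=8, col=11), (row=9, col=10)
  Distance 15: (row=9, col=11)
Total reachable: 109 (grid has 109 open cells total)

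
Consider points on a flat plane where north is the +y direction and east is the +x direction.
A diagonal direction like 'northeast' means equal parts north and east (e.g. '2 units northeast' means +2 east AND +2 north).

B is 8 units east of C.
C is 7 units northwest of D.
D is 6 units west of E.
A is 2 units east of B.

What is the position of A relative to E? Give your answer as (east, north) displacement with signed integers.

Place E at the origin (east=0, north=0).
  D is 6 units west of E: delta (east=-6, north=+0); D at (east=-6, north=0).
  C is 7 units northwest of D: delta (east=-7, north=+7); C at (east=-13, north=7).
  B is 8 units east of C: delta (east=+8, north=+0); B at (east=-5, north=7).
  A is 2 units east of B: delta (east=+2, north=+0); A at (east=-3, north=7).
Therefore A relative to E: (east=-3, north=7).

Answer: A is at (east=-3, north=7) relative to E.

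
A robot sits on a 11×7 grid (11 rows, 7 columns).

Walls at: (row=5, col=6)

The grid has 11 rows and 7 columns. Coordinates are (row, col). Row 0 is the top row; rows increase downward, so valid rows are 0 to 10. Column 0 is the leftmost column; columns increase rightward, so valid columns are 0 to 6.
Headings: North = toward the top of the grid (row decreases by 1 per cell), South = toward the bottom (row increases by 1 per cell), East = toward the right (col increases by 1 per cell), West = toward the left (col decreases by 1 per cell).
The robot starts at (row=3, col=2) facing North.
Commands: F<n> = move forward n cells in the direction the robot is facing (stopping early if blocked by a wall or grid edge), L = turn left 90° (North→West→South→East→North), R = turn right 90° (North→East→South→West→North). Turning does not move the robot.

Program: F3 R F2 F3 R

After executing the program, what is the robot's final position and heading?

Answer: Final position: (row=0, col=6), facing South

Derivation:
Start: (row=3, col=2), facing North
  F3: move forward 3, now at (row=0, col=2)
  R: turn right, now facing East
  F2: move forward 2, now at (row=0, col=4)
  F3: move forward 2/3 (blocked), now at (row=0, col=6)
  R: turn right, now facing South
Final: (row=0, col=6), facing South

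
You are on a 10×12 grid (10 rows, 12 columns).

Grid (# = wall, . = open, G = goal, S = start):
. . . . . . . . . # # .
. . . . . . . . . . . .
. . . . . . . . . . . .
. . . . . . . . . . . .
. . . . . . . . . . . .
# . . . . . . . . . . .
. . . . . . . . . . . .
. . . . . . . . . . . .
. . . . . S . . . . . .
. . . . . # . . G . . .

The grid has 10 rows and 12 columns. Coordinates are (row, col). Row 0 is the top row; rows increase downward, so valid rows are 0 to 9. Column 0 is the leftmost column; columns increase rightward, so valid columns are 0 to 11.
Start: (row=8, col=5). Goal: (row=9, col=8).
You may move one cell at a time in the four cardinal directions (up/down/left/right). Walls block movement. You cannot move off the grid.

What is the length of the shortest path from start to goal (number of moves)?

Answer: Shortest path length: 4

Derivation:
BFS from (row=8, col=5) until reaching (row=9, col=8):
  Distance 0: (row=8, col=5)
  Distance 1: (row=7, col=5), (row=8, col=4), (row=8, col=6)
  Distance 2: (row=6, col=5), (row=7, col=4), (row=7, col=6), (row=8, col=3), (row=8, col=7), (row=9, col=4), (row=9, col=6)
  Distance 3: (row=5, col=5), (row=6, col=4), (row=6, col=6), (row=7, col=3), (row=7, col=7), (row=8, col=2), (row=8, col=8), (row=9, col=3), (row=9, col=7)
  Distance 4: (row=4, col=5), (row=5, col=4), (row=5, col=6), (row=6, col=3), (row=6, col=7), (row=7, col=2), (row=7, col=8), (row=8, col=1), (row=8, col=9), (row=9, col=2), (row=9, col=8)  <- goal reached here
One shortest path (4 moves): (row=8, col=5) -> (row=8, col=6) -> (row=8, col=7) -> (row=8, col=8) -> (row=9, col=8)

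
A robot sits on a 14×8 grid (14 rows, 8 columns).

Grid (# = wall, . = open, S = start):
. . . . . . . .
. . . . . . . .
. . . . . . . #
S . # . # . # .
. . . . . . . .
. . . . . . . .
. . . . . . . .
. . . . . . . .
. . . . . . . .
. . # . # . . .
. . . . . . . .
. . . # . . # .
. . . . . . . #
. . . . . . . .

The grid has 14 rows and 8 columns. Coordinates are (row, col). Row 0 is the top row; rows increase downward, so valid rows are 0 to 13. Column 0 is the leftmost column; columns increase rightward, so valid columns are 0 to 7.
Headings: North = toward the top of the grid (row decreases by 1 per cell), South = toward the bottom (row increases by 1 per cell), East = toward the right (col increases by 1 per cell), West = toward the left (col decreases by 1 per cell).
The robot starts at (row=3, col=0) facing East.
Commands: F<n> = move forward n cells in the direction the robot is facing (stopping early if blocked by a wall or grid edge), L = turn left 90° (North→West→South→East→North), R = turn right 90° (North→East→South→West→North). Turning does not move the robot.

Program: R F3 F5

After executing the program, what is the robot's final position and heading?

Start: (row=3, col=0), facing East
  R: turn right, now facing South
  F3: move forward 3, now at (row=6, col=0)
  F5: move forward 5, now at (row=11, col=0)
Final: (row=11, col=0), facing South

Answer: Final position: (row=11, col=0), facing South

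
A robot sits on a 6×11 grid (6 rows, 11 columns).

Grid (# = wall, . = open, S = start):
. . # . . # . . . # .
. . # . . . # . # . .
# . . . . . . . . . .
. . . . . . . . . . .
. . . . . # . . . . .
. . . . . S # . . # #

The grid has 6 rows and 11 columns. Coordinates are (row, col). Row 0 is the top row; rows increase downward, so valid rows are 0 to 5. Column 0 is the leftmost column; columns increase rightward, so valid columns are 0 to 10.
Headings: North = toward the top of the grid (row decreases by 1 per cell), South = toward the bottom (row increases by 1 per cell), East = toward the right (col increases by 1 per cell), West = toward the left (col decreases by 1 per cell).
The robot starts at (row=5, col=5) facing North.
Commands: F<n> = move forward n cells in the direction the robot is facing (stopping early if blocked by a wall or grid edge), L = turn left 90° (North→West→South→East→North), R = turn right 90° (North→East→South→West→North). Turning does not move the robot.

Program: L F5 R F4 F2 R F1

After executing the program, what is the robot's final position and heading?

Answer: Final position: (row=3, col=1), facing East

Derivation:
Start: (row=5, col=5), facing North
  L: turn left, now facing West
  F5: move forward 5, now at (row=5, col=0)
  R: turn right, now facing North
  F4: move forward 2/4 (blocked), now at (row=3, col=0)
  F2: move forward 0/2 (blocked), now at (row=3, col=0)
  R: turn right, now facing East
  F1: move forward 1, now at (row=3, col=1)
Final: (row=3, col=1), facing East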